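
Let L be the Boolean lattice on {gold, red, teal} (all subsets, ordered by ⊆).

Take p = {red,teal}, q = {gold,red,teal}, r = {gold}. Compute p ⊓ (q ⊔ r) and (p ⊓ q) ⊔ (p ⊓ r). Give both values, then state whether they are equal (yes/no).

q ⊔ r = {gold,red,teal}, so p ⊓ (q ⊔ r) = {red,teal} ⊓ {gold,red,teal} = {red,teal}.
p ⊓ q = {red,teal} and p ⊓ r = {}, so (p ⊓ q) ⊔ (p ⊓ r) = {red,teal} ⊔ {} = {red,teal}.
Equal: yes.

{red,teal}; {red,teal}; yes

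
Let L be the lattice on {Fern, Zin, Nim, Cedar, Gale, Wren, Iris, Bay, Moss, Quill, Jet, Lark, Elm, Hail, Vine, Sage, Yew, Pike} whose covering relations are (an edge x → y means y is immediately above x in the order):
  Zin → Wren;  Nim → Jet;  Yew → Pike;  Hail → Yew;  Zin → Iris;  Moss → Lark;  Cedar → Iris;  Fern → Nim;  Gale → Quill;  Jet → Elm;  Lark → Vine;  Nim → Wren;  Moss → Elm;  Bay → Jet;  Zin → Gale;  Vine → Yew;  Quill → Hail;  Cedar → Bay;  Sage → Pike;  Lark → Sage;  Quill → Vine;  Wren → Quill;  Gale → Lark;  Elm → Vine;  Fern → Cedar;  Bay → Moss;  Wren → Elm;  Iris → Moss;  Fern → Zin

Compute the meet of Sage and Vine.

Common lower bounds of {Sage, Vine}: Bay, Cedar, Fern, Gale, Iris, Lark, Moss, Zin.
The greatest among these is Lark.

Lark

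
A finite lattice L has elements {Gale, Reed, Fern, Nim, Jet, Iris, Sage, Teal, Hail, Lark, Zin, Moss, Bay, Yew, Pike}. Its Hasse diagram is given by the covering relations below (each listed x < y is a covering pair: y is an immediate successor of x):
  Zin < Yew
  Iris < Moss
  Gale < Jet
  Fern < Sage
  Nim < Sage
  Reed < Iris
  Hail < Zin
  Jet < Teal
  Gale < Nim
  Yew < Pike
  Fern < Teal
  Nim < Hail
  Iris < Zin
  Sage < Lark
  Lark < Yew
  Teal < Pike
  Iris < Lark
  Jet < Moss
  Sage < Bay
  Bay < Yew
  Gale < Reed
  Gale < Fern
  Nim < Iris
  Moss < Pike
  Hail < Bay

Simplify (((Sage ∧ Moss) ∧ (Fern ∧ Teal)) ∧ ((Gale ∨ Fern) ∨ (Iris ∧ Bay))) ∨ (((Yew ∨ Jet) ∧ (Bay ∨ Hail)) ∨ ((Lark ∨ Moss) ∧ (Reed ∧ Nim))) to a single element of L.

Sage ∧ Moss = Nim
Fern ∧ Teal = Fern
Nim ∧ Fern = Gale
Gale ∨ Fern = Fern
Iris ∧ Bay = Nim
Fern ∨ Nim = Sage
Gale ∧ Sage = Gale
Yew ∨ Jet = Pike
Bay ∨ Hail = Bay
Pike ∧ Bay = Bay
Lark ∨ Moss = Pike
Reed ∧ Nim = Gale
Pike ∧ Gale = Gale
Bay ∨ Gale = Bay
Gale ∨ Bay = Bay

Bay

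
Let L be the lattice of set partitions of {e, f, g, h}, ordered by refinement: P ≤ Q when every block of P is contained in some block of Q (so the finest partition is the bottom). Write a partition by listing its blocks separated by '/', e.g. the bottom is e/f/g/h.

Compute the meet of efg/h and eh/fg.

The meet (common refinement) of efg/h and eh/fg intersects blocks pairwise, giving e/fg/h.

e/fg/h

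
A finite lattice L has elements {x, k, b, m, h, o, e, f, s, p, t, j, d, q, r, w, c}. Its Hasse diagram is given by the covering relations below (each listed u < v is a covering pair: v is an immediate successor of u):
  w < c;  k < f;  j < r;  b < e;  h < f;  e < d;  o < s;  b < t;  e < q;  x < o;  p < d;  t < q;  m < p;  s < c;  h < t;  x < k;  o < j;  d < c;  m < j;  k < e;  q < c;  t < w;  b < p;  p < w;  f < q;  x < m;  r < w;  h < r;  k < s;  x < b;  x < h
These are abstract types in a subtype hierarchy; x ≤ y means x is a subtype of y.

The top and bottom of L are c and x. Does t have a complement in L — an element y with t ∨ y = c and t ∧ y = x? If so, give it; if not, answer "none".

Need y with t ∨ y = c and t ∧ y = x.
Checking each element gives: s.

s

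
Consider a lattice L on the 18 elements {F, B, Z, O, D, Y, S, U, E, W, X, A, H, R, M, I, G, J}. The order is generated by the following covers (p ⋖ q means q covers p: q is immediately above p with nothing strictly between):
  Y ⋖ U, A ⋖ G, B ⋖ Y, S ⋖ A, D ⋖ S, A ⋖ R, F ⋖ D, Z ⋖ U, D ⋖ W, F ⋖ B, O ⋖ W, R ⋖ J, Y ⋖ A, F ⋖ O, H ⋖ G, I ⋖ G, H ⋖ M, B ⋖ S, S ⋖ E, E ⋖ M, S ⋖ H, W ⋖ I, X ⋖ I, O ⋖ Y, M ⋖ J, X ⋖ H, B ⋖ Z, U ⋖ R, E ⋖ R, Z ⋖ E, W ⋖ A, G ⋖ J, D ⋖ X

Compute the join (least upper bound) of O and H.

G

Common upper bounds of {O, H}: G, J.
The least among these is G.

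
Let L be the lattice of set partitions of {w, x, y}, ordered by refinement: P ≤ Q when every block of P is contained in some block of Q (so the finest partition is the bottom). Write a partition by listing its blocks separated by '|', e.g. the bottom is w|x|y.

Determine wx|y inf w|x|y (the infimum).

w|x|y

The meet (common refinement) of wx|y and w|x|y intersects blocks pairwise, giving w|x|y.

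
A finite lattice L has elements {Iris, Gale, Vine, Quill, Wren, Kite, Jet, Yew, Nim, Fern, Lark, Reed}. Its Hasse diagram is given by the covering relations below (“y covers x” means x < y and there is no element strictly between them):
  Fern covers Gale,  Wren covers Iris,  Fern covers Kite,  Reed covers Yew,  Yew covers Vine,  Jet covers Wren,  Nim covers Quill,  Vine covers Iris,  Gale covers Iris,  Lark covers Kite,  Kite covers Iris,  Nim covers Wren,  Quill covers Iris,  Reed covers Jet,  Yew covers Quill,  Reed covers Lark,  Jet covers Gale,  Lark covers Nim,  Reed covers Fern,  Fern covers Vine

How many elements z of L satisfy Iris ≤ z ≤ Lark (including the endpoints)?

The interval [Iris, Lark] = {Iris, Kite, Lark, Nim, Quill, Wren}, which has 6 elements.

6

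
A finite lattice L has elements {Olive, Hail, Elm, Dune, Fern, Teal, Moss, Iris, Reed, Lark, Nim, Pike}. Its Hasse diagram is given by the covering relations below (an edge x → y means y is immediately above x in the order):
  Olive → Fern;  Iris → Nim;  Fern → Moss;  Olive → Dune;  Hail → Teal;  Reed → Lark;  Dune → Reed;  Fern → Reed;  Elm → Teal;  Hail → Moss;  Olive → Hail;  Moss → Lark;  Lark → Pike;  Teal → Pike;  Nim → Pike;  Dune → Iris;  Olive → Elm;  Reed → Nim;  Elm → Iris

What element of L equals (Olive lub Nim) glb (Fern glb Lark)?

Fern

Olive ∨ Nim = Nim
Fern ∧ Lark = Fern
Nim ∧ Fern = Fern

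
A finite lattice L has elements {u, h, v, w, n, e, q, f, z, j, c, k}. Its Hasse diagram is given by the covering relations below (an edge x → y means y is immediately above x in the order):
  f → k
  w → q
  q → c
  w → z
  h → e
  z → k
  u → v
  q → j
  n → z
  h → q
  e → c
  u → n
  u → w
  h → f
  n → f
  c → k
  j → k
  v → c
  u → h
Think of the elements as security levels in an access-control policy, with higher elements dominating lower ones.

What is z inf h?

u

Common lower bounds of {z, h}: u.
The greatest among these is u.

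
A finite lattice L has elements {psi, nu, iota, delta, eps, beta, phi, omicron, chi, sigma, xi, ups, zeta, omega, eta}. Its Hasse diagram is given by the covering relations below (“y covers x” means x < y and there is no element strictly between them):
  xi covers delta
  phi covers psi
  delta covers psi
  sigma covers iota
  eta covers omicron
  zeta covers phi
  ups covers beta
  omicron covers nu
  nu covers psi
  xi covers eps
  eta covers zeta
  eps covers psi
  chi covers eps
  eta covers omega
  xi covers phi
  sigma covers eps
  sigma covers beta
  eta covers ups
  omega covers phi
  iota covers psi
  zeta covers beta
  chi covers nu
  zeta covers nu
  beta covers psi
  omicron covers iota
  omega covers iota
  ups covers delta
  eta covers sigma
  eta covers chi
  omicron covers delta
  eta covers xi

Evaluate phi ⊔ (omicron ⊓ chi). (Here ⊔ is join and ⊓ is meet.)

zeta

omicron ∧ chi = nu
phi ∨ nu = zeta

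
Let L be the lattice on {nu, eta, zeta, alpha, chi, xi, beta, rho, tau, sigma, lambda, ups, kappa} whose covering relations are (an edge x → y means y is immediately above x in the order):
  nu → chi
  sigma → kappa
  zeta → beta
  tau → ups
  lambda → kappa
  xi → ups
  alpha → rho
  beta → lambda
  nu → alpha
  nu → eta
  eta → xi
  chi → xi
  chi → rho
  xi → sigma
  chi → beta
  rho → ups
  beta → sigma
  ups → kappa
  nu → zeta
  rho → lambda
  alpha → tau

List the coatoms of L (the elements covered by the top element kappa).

The coatoms are exactly the elements covered by kappa: lambda, sigma, ups.

lambda, sigma, ups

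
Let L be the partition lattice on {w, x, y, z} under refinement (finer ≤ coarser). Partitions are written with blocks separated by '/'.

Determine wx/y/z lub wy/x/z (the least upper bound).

wxy/z

The join of wx/y/z and wy/x/z merges any blocks that overlap across the partitions, giving wxy/z.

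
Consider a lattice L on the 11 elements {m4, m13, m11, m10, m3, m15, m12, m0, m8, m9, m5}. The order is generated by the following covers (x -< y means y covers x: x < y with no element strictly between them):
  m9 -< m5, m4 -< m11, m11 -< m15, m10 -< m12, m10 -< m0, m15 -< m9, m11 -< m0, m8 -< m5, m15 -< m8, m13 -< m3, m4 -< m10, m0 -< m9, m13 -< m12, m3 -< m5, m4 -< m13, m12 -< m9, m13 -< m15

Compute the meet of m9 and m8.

Common lower bounds of {m9, m8}: m11, m13, m15, m4.
The greatest among these is m15.

m15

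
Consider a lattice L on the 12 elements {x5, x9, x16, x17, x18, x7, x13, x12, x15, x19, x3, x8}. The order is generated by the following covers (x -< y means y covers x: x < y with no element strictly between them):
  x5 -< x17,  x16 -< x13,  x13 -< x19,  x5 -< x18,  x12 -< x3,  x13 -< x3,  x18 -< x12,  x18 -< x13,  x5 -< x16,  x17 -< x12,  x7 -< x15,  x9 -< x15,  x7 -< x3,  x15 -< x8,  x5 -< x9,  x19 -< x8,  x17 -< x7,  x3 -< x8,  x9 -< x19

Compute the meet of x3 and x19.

Common lower bounds of {x3, x19}: x13, x16, x18, x5.
The greatest among these is x13.

x13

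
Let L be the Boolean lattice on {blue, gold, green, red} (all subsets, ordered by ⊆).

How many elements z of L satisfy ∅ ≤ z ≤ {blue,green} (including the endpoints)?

The interval [∅, {blue,green}] = {{blue,green}, {blue}, {green}, ∅}, which has 4 elements.

4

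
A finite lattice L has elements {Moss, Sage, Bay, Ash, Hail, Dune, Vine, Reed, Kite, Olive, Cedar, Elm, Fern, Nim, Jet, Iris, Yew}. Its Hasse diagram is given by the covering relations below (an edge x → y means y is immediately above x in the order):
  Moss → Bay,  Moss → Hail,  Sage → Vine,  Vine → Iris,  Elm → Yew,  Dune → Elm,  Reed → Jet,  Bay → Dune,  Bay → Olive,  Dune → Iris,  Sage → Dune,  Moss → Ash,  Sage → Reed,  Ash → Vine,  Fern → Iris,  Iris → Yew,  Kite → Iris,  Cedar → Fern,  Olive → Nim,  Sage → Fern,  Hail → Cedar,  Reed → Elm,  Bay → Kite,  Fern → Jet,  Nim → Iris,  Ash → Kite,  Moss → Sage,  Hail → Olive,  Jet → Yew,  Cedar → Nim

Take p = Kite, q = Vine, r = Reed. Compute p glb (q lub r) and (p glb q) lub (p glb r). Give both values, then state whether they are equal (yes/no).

Kite; Ash; no

q lub r = Yew, so p glb (q lub r) = Kite glb Yew = Kite.
p glb q = Ash and p glb r = Moss, so (p glb q) lub (p glb r) = Ash lub Moss = Ash.
Equal: no.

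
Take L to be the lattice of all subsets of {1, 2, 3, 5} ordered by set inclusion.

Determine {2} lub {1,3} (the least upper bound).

{1,2,3}

Common upper bounds of {{2}, {1,3}}: {1,2,3,5}, {1,2,3}.
The least among these is {1,2,3}.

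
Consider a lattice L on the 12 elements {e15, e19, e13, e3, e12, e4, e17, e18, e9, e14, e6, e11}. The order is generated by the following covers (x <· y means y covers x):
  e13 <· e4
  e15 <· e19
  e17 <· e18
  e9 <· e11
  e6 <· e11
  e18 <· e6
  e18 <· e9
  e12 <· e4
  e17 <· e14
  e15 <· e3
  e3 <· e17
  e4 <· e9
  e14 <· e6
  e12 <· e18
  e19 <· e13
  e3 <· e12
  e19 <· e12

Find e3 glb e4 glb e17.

Common lower bounds of {e3, e4, e17}: e15, e3.
The greatest among these is e3.

e3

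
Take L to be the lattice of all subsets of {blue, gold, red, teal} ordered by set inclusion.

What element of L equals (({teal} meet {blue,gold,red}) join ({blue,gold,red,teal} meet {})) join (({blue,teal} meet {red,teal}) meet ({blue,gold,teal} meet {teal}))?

{teal}

{teal} ∧ {blue,gold,red} = {}
{blue,gold,red,teal} ∧ {} = {}
{} ∨ {} = {}
{blue,teal} ∧ {red,teal} = {teal}
{blue,gold,teal} ∧ {teal} = {teal}
{teal} ∧ {teal} = {teal}
{} ∨ {teal} = {teal}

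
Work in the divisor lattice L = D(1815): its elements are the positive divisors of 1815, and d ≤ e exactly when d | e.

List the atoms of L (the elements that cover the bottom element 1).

The atoms are exactly the elements that cover 1: 11, 3, 5.

11, 3, 5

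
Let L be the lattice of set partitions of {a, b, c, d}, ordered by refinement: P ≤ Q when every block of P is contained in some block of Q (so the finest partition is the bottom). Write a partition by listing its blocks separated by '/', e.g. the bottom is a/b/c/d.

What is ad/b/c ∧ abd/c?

The meet (common refinement) of ad/b/c and abd/c intersects blocks pairwise, giving ad/b/c.

ad/b/c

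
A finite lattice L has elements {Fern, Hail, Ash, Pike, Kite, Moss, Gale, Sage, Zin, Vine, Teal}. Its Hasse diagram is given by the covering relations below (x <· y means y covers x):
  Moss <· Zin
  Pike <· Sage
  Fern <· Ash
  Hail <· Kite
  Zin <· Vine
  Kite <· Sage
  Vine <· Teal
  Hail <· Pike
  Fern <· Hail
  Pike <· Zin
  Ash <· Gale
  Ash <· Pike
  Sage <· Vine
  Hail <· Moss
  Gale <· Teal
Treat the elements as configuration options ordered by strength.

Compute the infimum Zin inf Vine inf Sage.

Common lower bounds of {Zin, Vine, Sage}: Ash, Fern, Hail, Pike.
The greatest among these is Pike.

Pike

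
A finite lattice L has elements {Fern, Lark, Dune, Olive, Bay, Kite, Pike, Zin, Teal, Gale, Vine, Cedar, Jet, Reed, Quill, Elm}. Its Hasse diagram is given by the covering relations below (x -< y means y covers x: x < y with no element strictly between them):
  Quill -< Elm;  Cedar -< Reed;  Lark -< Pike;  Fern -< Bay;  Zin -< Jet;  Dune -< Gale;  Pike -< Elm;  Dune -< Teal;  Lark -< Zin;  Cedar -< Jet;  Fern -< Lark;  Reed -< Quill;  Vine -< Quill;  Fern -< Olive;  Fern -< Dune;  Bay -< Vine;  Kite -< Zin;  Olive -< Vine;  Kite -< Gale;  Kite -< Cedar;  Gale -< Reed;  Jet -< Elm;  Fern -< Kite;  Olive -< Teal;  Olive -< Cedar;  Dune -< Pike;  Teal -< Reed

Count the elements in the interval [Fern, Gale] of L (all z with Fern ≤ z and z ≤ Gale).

4

The interval [Fern, Gale] = {Dune, Fern, Gale, Kite}, which has 4 elements.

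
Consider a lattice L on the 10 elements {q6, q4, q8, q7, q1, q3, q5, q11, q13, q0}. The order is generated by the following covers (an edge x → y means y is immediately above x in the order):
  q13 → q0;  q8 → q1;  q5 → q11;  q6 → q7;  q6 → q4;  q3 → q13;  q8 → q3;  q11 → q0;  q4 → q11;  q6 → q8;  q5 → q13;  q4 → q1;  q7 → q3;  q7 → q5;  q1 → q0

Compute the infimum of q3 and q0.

q3

Common lower bounds of {q3, q0}: q3, q6, q7, q8.
The greatest among these is q3.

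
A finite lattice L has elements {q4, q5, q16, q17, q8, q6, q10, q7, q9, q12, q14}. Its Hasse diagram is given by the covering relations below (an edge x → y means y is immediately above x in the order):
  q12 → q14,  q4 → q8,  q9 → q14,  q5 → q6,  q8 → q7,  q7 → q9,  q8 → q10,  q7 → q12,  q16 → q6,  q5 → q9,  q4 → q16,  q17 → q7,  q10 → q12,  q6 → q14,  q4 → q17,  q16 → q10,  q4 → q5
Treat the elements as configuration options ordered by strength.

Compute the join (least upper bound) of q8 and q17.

Common upper bounds of {q8, q17}: q12, q14, q7, q9.
The least among these is q7.

q7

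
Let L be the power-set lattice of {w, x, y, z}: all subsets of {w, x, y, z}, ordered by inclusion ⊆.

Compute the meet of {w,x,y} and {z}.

Under ⊆, meet is intersection: {w,x,y} ∩ {z} = ∅.

∅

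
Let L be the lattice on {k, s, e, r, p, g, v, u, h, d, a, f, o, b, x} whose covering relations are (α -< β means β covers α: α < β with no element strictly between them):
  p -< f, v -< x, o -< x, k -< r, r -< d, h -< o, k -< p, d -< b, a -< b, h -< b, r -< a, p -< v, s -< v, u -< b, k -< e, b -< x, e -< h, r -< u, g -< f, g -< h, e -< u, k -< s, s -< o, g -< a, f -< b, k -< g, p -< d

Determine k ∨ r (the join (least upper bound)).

r

Common upper bounds of {k, r}: a, b, d, r, u, x.
The least among these is r.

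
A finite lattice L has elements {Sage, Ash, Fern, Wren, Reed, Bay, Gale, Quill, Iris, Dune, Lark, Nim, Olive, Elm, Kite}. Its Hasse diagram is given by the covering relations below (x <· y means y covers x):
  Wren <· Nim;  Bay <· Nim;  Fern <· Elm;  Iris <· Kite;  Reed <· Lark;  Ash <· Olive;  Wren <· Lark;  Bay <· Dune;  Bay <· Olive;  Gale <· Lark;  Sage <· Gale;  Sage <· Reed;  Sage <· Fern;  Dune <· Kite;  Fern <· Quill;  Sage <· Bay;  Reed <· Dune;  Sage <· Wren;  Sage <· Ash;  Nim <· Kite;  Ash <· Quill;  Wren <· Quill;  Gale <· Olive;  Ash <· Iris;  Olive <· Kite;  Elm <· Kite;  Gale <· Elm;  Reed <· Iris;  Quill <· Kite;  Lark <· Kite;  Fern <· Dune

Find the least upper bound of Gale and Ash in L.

Olive

Common upper bounds of {Gale, Ash}: Kite, Olive.
The least among these is Olive.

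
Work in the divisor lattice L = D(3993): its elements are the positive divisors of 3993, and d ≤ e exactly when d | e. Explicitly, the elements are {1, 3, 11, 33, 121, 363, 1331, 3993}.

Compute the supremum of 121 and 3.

363

In the divisibility order, the join is the least common multiple: lcm(121, 3) = 363.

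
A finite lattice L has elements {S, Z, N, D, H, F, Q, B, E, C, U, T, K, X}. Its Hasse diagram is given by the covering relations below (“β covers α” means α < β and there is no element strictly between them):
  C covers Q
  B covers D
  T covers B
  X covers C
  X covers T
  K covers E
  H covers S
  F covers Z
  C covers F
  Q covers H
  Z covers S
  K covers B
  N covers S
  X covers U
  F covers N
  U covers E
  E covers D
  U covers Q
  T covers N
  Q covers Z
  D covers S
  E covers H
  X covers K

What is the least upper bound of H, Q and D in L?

U

Common upper bounds of {H, Q, D}: U, X.
The least among these is U.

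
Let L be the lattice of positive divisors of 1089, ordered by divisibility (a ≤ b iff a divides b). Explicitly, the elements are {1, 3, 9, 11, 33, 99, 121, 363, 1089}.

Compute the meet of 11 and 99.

Common lower bounds of {11, 99}: 1, 11.
The greatest among these is 11.

11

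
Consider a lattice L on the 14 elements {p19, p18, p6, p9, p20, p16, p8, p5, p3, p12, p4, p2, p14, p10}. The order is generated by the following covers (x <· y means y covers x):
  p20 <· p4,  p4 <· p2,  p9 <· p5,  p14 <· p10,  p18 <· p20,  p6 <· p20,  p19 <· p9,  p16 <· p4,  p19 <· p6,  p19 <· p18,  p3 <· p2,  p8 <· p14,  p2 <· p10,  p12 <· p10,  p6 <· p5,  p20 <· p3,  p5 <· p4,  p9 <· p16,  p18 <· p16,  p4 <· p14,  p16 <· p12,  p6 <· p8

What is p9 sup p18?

p16

Common upper bounds of {p9, p18}: p10, p12, p14, p16, p2, p4.
The least among these is p16.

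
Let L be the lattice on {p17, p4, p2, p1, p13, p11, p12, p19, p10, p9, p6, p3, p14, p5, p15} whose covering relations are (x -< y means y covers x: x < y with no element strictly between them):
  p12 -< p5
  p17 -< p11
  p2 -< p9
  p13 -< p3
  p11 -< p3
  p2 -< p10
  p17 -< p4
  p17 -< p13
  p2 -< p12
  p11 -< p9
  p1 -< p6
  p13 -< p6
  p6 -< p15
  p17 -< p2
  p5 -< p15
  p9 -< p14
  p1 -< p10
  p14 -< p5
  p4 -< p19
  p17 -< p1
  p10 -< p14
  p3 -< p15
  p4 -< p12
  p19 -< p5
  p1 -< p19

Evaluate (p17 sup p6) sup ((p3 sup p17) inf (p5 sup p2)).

p15

p17 ∨ p6 = p6
p3 ∨ p17 = p3
p5 ∨ p2 = p5
p3 ∧ p5 = p11
p6 ∨ p11 = p15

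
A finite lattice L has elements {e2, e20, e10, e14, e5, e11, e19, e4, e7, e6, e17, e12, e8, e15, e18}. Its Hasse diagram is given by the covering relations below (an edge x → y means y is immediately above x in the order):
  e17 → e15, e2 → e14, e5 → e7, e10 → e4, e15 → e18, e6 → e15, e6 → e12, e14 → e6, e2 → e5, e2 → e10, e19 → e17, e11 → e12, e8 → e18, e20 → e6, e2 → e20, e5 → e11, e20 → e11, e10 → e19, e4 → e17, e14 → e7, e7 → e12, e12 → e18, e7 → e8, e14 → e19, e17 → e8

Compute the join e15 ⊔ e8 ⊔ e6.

e18

Common upper bounds of {e15, e8, e6}: e18.
The least among these is e18.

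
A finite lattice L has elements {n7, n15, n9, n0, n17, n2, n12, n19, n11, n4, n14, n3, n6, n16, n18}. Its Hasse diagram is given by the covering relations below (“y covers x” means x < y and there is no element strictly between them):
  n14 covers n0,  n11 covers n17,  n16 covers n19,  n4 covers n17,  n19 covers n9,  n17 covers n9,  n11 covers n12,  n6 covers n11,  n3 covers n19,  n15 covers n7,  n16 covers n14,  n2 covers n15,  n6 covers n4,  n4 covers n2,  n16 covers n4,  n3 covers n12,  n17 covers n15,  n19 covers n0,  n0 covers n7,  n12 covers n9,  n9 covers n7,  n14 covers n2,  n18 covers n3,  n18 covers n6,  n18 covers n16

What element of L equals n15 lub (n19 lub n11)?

n19 ∨ n11 = n18
n15 ∨ n18 = n18

n18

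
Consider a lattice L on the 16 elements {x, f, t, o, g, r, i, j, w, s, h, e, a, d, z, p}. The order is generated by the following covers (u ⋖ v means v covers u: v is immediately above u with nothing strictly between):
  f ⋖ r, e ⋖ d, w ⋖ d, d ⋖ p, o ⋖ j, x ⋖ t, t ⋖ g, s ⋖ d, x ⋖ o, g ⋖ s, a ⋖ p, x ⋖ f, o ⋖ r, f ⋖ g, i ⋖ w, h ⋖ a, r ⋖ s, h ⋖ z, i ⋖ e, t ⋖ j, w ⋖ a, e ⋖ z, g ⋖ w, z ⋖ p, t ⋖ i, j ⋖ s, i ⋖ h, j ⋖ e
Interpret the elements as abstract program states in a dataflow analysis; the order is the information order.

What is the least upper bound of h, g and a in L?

Common upper bounds of {h, g, a}: a, p.
The least among these is a.

a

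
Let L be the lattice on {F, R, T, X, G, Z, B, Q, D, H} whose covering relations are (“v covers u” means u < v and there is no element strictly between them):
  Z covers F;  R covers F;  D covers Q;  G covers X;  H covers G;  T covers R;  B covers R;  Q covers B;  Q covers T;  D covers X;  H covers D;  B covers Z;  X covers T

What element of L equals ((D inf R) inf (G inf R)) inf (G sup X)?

D ∧ R = R
G ∧ R = R
R ∧ R = R
G ∨ X = G
R ∧ G = R

R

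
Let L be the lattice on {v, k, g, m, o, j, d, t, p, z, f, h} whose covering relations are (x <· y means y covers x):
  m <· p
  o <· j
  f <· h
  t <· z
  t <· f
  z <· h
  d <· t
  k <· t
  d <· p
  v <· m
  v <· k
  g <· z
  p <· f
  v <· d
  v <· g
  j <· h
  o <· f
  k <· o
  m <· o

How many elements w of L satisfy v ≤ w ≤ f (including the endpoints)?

8

The interval [v, f] = {d, f, k, m, o, p, t, v}, which has 8 elements.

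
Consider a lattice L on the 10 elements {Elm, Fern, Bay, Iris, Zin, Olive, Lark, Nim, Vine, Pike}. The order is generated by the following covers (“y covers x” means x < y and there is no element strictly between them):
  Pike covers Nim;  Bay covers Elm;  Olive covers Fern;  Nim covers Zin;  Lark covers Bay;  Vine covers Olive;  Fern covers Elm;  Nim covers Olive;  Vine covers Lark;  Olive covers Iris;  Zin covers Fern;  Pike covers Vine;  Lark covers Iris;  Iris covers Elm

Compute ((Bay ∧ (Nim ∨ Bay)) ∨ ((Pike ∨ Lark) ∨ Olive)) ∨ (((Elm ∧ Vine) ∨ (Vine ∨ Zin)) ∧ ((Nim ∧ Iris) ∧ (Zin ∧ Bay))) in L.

Nim ∨ Bay = Pike
Bay ∧ Pike = Bay
Pike ∨ Lark = Pike
Pike ∨ Olive = Pike
Bay ∨ Pike = Pike
Elm ∧ Vine = Elm
Vine ∨ Zin = Pike
Elm ∨ Pike = Pike
Nim ∧ Iris = Iris
Zin ∧ Bay = Elm
Iris ∧ Elm = Elm
Pike ∧ Elm = Elm
Pike ∨ Elm = Pike

Pike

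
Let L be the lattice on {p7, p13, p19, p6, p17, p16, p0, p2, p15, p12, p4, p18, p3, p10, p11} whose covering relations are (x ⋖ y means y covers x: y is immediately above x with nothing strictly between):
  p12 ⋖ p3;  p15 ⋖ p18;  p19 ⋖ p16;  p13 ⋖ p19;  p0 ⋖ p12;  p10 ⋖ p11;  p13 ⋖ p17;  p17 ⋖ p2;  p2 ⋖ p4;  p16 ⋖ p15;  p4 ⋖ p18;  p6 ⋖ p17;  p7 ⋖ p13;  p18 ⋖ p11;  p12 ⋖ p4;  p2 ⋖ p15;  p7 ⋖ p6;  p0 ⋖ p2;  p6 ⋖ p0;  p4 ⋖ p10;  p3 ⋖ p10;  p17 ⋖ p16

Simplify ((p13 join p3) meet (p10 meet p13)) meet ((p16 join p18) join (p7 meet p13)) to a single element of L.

p13 ∨ p3 = p10
p10 ∧ p13 = p13
p10 ∧ p13 = p13
p16 ∨ p18 = p18
p7 ∧ p13 = p7
p18 ∨ p7 = p18
p13 ∧ p18 = p13

p13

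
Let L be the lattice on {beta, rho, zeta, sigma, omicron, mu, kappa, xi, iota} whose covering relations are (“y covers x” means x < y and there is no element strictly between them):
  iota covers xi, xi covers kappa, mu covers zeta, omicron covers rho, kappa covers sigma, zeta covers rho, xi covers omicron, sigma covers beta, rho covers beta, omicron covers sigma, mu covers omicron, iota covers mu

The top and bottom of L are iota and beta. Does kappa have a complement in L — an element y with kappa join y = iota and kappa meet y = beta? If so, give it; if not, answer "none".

zeta

Need y with kappa ∨ y = iota and kappa ∧ y = beta.
Checking each element gives: zeta.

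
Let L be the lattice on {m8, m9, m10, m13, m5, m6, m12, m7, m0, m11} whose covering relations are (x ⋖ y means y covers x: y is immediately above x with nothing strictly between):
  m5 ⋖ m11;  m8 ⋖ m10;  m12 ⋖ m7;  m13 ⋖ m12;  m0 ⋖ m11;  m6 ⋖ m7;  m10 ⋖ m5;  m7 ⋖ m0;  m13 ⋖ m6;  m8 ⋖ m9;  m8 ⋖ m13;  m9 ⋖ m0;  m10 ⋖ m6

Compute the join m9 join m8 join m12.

m0

Common upper bounds of {m9, m8, m12}: m0, m11.
The least among these is m0.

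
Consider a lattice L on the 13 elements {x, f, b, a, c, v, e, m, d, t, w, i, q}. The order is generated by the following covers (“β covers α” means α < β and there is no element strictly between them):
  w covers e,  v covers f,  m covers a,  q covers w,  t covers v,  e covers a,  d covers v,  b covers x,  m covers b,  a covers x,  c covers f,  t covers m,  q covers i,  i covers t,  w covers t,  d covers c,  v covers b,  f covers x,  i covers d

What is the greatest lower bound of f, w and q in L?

f

Common lower bounds of {f, w, q}: f, x.
The greatest among these is f.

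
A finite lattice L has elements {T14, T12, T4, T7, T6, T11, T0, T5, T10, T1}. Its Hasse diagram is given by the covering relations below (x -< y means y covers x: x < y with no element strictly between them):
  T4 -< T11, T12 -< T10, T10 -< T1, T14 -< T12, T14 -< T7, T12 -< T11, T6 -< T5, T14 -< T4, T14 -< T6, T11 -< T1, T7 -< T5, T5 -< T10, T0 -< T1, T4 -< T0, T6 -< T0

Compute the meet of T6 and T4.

T14

Common lower bounds of {T6, T4}: T14.
The greatest among these is T14.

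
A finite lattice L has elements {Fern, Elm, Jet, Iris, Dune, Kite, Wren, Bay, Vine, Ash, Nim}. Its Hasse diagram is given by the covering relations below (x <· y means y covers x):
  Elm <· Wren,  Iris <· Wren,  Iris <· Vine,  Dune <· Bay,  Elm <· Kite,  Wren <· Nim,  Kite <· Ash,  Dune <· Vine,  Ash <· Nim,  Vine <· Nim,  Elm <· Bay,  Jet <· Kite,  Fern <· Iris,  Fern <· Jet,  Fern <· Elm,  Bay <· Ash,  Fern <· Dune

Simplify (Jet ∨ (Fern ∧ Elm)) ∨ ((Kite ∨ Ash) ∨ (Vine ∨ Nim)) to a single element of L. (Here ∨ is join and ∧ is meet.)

Fern ∧ Elm = Fern
Jet ∨ Fern = Jet
Kite ∨ Ash = Ash
Vine ∨ Nim = Nim
Ash ∨ Nim = Nim
Jet ∨ Nim = Nim

Nim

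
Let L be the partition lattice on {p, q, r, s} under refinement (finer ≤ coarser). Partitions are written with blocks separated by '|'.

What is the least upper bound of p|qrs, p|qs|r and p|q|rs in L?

p|qrs

The join of p|qrs, p|qs|r, p|q|rs merges any blocks that overlap across the partitions, giving p|qrs.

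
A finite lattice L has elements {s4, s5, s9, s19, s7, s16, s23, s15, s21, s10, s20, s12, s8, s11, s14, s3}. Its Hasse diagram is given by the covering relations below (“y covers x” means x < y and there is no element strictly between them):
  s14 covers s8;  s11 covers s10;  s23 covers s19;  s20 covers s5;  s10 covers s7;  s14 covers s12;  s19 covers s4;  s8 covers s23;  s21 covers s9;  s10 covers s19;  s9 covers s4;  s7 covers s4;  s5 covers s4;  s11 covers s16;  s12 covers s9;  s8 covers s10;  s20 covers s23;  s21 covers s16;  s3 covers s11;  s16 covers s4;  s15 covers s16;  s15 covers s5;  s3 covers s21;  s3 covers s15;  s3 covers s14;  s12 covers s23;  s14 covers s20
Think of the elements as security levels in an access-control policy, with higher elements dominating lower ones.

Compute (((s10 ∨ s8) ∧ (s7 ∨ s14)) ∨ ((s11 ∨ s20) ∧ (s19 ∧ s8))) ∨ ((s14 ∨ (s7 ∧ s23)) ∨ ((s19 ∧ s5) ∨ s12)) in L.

s14

s10 ∨ s8 = s8
s7 ∨ s14 = s14
s8 ∧ s14 = s8
s11 ∨ s20 = s3
s19 ∧ s8 = s19
s3 ∧ s19 = s19
s8 ∨ s19 = s8
s7 ∧ s23 = s4
s14 ∨ s4 = s14
s19 ∧ s5 = s4
s4 ∨ s12 = s12
s14 ∨ s12 = s14
s8 ∨ s14 = s14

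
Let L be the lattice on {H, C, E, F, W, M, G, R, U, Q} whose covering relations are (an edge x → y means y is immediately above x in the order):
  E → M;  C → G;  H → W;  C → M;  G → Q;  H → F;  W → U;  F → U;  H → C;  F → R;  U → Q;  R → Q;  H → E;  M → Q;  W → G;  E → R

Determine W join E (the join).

Q

Common upper bounds of {W, E}: Q.
The least among these is Q.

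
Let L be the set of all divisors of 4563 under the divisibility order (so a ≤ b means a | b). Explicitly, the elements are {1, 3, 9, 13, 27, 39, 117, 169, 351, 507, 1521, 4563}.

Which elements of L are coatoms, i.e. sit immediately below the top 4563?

1521, 351

The coatoms are exactly the elements covered by 4563: 1521, 351.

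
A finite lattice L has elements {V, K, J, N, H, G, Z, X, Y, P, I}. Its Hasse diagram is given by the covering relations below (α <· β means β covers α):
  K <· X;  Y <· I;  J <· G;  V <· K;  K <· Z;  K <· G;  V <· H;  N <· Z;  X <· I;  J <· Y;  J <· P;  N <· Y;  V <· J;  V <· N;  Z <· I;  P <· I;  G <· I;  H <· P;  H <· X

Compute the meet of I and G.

G

Common lower bounds of {I, G}: G, J, K, V.
The greatest among these is G.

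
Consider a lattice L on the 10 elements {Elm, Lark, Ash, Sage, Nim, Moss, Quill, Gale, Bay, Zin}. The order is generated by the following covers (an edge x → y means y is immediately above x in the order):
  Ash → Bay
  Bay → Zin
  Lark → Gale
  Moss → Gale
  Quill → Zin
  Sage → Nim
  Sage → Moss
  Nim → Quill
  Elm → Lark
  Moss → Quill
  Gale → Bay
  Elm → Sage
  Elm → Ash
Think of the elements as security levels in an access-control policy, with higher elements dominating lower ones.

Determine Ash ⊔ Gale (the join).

Bay

Common upper bounds of {Ash, Gale}: Bay, Zin.
The least among these is Bay.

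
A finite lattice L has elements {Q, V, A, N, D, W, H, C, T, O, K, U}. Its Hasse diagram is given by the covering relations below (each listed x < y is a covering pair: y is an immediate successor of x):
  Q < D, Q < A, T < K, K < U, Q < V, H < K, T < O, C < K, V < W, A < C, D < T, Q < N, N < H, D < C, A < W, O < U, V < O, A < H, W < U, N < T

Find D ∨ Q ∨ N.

T

Common upper bounds of {D, Q, N}: K, O, T, U.
The least among these is T.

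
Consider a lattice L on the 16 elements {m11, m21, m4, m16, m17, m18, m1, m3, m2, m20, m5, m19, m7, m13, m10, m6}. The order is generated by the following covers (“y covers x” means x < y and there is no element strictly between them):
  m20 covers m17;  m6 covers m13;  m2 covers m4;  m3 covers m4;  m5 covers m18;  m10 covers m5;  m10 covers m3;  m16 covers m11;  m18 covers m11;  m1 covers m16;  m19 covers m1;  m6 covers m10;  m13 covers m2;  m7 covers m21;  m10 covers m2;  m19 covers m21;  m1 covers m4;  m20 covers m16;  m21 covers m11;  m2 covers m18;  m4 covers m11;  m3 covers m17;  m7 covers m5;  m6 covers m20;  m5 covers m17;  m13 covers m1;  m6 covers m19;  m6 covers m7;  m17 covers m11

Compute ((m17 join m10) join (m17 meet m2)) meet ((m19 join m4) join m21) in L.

m17 ∨ m10 = m10
m17 ∧ m2 = m11
m10 ∨ m11 = m10
m19 ∨ m4 = m19
m19 ∨ m21 = m19
m10 ∧ m19 = m4

m4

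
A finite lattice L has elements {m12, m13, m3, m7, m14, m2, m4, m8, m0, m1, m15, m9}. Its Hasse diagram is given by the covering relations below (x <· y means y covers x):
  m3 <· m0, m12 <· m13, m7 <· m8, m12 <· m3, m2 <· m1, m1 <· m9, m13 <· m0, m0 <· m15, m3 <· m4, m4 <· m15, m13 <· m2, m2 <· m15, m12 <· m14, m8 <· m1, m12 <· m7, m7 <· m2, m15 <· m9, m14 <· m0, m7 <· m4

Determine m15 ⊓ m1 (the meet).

Common lower bounds of {m15, m1}: m12, m13, m2, m7.
The greatest among these is m2.

m2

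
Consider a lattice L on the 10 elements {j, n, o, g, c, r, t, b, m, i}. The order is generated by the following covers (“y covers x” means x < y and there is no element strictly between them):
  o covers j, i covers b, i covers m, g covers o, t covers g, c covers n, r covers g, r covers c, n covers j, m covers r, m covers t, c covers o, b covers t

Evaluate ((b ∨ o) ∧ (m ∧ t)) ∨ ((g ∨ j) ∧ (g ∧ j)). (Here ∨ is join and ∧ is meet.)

t

b ∨ o = b
m ∧ t = t
b ∧ t = t
g ∨ j = g
g ∧ j = j
g ∧ j = j
t ∨ j = t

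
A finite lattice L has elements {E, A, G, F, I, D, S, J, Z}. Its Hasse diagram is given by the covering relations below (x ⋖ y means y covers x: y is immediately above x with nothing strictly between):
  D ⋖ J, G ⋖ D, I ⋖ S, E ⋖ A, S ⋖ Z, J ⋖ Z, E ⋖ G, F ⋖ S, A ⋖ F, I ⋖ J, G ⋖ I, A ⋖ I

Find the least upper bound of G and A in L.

Common upper bounds of {G, A}: I, J, S, Z.
The least among these is I.

I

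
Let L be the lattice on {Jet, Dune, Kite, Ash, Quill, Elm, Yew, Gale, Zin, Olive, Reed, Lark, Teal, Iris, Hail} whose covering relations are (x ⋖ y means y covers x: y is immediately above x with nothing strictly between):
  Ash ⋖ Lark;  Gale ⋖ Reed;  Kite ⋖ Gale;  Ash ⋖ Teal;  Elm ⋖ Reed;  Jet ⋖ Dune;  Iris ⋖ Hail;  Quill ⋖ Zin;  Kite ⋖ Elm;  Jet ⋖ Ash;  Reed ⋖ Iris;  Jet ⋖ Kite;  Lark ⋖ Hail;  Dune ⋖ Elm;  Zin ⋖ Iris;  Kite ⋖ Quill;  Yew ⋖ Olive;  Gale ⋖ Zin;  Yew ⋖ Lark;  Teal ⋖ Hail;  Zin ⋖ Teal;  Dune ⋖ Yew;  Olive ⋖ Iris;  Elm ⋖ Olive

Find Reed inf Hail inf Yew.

Common lower bounds of {Reed, Hail, Yew}: Dune, Jet.
The greatest among these is Dune.

Dune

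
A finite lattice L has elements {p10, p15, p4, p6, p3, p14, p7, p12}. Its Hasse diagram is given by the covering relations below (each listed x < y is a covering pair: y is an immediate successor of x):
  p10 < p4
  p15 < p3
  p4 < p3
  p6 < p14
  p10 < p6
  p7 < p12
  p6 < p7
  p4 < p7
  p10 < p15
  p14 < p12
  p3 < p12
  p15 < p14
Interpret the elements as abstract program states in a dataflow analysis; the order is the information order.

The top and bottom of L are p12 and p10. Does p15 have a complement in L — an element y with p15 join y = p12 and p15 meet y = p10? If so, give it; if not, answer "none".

p7

Need y with p15 ∨ y = p12 and p15 ∧ y = p10.
Checking each element gives: p7.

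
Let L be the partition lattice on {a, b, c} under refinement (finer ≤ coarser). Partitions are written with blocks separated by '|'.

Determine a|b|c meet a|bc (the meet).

a|b|c

Common lower bounds of {a|b|c, a|bc}: a|b|c.
The greatest among these is a|b|c.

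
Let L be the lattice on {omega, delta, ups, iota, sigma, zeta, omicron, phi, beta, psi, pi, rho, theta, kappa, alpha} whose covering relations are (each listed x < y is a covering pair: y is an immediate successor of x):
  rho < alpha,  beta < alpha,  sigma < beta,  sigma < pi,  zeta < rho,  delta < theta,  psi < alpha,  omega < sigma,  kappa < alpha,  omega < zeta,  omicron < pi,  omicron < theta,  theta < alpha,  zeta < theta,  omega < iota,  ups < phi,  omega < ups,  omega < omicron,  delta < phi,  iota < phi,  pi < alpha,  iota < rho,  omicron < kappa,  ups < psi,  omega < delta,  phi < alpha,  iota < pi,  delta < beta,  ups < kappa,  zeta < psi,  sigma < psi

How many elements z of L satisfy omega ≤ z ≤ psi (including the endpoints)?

The interval [omega, psi] = {omega, psi, sigma, ups, zeta}, which has 5 elements.

5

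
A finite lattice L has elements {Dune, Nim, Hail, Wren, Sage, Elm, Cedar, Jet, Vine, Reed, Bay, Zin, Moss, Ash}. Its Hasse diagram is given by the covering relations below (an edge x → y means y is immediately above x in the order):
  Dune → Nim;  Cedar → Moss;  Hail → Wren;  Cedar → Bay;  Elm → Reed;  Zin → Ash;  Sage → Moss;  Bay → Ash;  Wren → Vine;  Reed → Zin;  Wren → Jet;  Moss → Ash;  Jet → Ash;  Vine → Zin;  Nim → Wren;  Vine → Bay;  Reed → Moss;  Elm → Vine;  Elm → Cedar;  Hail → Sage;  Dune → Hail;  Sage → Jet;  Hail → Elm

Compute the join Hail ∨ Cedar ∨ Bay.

Common upper bounds of {Hail, Cedar, Bay}: Ash, Bay.
The least among these is Bay.

Bay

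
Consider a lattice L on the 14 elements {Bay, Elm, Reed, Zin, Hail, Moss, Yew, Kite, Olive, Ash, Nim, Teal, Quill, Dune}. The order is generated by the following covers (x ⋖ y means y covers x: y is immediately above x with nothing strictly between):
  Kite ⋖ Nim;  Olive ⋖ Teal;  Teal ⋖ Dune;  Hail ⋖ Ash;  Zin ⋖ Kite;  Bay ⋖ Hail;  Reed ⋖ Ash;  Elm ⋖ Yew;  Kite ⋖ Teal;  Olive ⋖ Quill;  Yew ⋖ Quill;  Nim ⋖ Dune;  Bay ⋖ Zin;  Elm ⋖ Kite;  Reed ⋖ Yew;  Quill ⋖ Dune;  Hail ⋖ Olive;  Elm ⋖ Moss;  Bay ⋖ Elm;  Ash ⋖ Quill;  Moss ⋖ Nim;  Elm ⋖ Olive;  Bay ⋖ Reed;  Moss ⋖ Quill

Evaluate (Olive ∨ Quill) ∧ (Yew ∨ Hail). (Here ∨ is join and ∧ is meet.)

Quill

Olive ∨ Quill = Quill
Yew ∨ Hail = Quill
Quill ∧ Quill = Quill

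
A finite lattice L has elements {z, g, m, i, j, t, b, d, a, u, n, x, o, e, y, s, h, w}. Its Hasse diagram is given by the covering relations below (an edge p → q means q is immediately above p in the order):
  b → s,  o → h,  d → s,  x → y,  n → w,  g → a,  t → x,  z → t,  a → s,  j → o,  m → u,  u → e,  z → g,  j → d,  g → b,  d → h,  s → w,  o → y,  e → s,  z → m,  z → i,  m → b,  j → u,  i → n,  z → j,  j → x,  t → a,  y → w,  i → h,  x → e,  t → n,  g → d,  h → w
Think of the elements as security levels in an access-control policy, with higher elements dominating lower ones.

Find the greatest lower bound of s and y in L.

Common lower bounds of {s, y}: j, t, x, z.
The greatest among these is x.

x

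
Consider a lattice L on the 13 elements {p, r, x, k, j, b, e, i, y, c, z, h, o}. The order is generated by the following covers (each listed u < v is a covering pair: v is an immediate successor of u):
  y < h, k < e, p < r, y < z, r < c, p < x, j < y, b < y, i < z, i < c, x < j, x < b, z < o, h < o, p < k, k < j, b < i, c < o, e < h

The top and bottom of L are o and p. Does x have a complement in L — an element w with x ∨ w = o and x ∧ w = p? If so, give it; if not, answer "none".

none

For every candidate w, either x ∨ w ≠ o or x ∧ w ≠ p; no complement exists.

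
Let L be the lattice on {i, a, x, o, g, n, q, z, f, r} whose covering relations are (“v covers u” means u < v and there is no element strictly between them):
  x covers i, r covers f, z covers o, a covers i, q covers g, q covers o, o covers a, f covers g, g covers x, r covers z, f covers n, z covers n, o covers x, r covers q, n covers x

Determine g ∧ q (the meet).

g

Common lower bounds of {g, q}: g, i, x.
The greatest among these is g.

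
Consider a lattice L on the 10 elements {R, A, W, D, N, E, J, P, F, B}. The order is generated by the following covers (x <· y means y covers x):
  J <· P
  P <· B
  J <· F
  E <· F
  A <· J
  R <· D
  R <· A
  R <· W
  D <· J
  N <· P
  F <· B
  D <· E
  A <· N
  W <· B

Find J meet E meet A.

R

Common lower bounds of {J, E, A}: R.
The greatest among these is R.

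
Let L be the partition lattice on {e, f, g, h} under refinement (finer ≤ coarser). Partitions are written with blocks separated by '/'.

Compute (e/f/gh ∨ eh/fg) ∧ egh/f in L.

e/f/gh ∨ eh/fg = efgh
efgh ∧ egh/f = egh/f

egh/f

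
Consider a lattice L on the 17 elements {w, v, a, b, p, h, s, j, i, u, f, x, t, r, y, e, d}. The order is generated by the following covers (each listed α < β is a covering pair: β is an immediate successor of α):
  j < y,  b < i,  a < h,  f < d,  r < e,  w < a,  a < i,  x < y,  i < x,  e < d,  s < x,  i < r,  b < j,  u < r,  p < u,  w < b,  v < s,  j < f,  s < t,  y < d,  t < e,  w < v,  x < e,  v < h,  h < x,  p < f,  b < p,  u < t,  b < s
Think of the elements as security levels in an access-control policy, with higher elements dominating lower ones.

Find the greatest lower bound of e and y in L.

Common lower bounds of {e, y}: a, b, h, i, s, v, w, x.
The greatest among these is x.

x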